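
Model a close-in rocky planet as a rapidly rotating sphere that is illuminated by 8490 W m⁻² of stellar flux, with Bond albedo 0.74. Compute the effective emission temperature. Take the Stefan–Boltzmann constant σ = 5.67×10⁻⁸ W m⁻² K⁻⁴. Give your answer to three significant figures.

The planet absorbs (1−α)S over its disc πR² and re-emits over 4πR², so the mean absorbed flux is (1−0.74)·8490/4 = 551.9 W m⁻².
In equilibrium σT⁴ equals this, so T = 314.1 K.

314 K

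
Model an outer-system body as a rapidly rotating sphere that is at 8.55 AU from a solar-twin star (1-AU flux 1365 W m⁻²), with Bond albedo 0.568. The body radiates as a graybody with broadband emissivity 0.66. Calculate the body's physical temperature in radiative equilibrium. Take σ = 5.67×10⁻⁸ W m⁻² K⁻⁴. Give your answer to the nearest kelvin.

By the inverse-square law, S = 1365/8.55² = 18.67 W m⁻².
The planet absorbs (1−α)S over its disc πR² and re-emits over 4πR², so the mean absorbed flux is (1−0.568)·18.67/4 = 2.017 W m⁻².
Radiative balance εσT⁴ = 2.017 gives T = [2.017/(0.66·σ)]^(1/4) = 85.68 K.

86 K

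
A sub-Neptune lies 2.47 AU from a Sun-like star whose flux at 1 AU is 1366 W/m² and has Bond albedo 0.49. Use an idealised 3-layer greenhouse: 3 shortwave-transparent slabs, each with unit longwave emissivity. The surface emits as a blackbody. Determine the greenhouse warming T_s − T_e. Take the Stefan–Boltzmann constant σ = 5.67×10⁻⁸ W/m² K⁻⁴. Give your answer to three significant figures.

62.0 K

Irradiance scales as 1/d², so S = 1366 W/m² × (1/2.47)² = 223.9 W/m².
The effective emission temperature is T_e = [S(1−α)/(4σ)]^¼ = 149.8 K.
T_s = (N+1)^(1/4)·T_e = 211.8 K.
So the greenhouse effect raises the surface by 211.8 − 149.8 = 62.05 K.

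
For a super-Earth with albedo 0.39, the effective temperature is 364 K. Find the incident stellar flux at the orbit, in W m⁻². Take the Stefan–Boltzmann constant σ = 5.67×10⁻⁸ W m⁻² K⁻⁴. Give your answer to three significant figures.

6530 W m⁻²

From S(1−α)/4 = σT⁴: S = 4σT⁴/(1−α).
σT⁴ = 5.67×10⁻⁸·(364)⁴ = 995.4 W m⁻².
So S = 4×995.4/(1−0.39) = 6527 W m⁻².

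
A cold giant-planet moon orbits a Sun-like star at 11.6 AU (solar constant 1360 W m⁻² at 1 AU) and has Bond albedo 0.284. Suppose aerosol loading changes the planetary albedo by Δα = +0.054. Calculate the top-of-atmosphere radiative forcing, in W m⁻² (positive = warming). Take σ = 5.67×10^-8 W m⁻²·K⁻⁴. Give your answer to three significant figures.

Irradiance scales as 1/d², so S = 1360 W m⁻² × (1/11.6)² = 10.11 W m⁻².
ΔF = −(S/4)Δα = −(10.11/4)×(+0.054) = -0.1364 W m⁻².

-0.136 W m⁻²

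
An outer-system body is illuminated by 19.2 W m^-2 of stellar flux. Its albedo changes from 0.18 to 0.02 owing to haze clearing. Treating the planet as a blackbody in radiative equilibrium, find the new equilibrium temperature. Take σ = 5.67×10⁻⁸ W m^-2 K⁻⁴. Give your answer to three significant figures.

With the new albedo, S(1−α₂)/4 = 4.704 W m^-2, so T₂ = 95.44 K.

95.4 K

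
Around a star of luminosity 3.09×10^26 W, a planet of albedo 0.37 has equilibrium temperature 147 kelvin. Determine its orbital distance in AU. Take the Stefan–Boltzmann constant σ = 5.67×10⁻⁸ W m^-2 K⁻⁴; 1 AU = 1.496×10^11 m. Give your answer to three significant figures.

Energy balance gives S = 4σT⁴/(1−α) = 168.1 W m^-2.
From L = 4πd²S, d = √(3.09×10^26/(4π·168.1)) = 3.825×10^11 m = 2.557 AU.

2.56 AU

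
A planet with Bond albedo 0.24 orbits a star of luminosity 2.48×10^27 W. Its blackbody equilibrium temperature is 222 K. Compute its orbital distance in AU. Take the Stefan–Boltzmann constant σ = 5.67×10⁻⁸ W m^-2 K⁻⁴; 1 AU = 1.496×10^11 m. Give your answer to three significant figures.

3.49 AU

The flux needed for this T is 4σT⁴/(1−0.24) = 724.8 W m^-2.
From L = 4πd²S, d = √(2.48×10^27/(4π·724.8)) = 5.218×10^11 m = 3.488 AU.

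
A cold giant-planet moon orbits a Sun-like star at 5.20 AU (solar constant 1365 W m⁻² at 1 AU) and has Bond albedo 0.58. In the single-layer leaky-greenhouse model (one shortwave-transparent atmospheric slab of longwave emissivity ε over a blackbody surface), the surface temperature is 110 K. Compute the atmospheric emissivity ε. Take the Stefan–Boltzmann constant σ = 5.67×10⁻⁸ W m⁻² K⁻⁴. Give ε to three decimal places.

0.723

By the inverse-square law, S = 1365/5.20² = 50.48 W m⁻².
Effective temperature: T_e = [S(1−α)/(4σ)]^(1/4) = 98.33 K.
T_s⁴ = T_e⁴·2/(2−ε) → ε = 2 − 2(T_e/T_s)⁴ = 2 − 2·(98.33/110)⁴ = 0.7230.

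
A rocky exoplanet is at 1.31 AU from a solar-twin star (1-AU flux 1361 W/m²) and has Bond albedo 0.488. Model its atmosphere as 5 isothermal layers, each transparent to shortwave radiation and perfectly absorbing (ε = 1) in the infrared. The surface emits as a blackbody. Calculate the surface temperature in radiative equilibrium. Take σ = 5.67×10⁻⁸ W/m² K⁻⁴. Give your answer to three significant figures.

By the inverse-square law, S = 1361/1.31² = 793.1 W/m².
Top-of-atmosphere balance: σT_e⁴ = S(1−α)/4 = 101.5 W/m² → T_e = 205.7 K.
With N = 5 opaque layers, T_s = (N+1)^(1/4)·T_e = 6^(1/4)·205.7 = 321.9 K.

322 kelvin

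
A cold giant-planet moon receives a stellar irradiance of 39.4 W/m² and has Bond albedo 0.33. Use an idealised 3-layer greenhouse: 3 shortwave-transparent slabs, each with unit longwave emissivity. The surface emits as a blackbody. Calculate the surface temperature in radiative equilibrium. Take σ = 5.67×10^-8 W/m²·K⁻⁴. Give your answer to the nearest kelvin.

Top-of-atmosphere balance: σT_e⁴ = S(1−α)/4 = 6.599 W/m² → T_e = 103.9 K.
With N = 3 opaque layers, T_s = (N+1)^(1/4)·T_e = 4^(1/4)·103.9 = 146.9 K.

147 K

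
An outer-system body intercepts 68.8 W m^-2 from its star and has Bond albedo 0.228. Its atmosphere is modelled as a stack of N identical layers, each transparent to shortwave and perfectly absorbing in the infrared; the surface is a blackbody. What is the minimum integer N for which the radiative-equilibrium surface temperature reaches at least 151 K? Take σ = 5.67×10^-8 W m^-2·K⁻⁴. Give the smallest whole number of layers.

2

Top-of-atmosphere balance: σT_e⁴ = S(1−α)/4 = 13.28 W m^-2 → T_e = 123.7 K.
Need (N+1)T_e⁴ ≥ T_s⁴, i.e. N+1 ≥ (151/123.7)⁴ = 2.220.
Rounding up, N = 2.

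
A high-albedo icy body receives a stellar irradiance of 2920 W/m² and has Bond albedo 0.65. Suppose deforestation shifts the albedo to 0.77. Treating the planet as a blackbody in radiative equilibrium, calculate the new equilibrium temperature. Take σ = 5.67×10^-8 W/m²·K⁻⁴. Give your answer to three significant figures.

233 kelvin

With the new albedo, S(1−α₂)/4 = 167.9 W/m², so T₂ = 233.3 K.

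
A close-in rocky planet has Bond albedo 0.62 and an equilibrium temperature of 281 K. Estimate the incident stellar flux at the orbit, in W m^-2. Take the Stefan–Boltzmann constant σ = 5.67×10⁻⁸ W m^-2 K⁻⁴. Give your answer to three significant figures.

From S(1−α)/4 = σT⁴: S = 4σT⁴/(1−α).
σT⁴ = 5.67×10⁻⁸·(281)⁴ = 353.5 W m^-2.
S = 4·353.5/0.38 = 3721 W m^-2.

3720 W m^-2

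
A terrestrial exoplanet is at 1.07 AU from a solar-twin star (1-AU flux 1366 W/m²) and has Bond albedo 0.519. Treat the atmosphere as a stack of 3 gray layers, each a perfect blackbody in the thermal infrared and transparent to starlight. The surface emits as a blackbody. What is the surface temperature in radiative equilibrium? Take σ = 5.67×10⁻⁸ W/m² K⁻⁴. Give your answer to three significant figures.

By the inverse-square law, S = 1366/1.07² = 1193 W/m².
Top-of-atmosphere balance: σT_e⁴ = S(1−α)/4 = 143.5 W/m² → T_e = 224.3 K.
Layer-by-layer balance gives σT_s⁴ = (N+1)σT_e⁴, so T_s = 4^¼·224.3 = 317.2 K.

317 K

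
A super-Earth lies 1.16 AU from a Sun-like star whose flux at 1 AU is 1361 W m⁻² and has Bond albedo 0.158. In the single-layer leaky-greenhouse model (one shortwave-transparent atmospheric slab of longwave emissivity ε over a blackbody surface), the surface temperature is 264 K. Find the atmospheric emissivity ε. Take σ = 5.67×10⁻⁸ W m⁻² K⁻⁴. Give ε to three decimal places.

By the inverse-square law, S = 1361/1.16² = 1011 W m⁻².
First, T_e = [1011·(1−0.158)/(4σ)]^(1/4) = 247.5 K.
Inverting T_s⁴ = 2T_e⁴/(2−ε): (T_e/T_s)⁴ = 0.7730, so ε = 2(1 − 0.7730) = 0.4539.

0.454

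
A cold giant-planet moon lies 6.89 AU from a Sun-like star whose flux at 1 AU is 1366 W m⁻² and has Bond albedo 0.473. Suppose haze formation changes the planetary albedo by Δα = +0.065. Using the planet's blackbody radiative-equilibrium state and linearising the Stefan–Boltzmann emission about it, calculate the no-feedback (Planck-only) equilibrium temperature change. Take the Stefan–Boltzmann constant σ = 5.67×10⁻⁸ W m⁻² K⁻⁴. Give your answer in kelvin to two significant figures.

By the inverse-square law, S = 1366/6.89² = 28.77 W m⁻².
Reference equilibrium: T_e = [S(1−α)/(4σ)]^(1/4) = 90.43 K.
TOA radiative forcing: ΔF = −S·Δα/4 = −28.77·(+0.065)/4 = -0.4676 W m⁻².
The Planck feedback parameter is 4σT_e³ = 0.1677 W m⁻²/K.
Hence the no-feedback warming is ΔF/(4σT_e³) = -2.79 K.

-2.8 K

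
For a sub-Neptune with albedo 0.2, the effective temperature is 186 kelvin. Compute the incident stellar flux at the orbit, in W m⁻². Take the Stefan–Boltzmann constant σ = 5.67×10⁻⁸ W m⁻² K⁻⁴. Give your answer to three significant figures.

From S(1−α)/4 = σT⁴: S = 4σT⁴/(1−α).
The emitted flux is σT⁴ = 67.86 W m⁻².
So S = 4×67.86/(1−0.2) = 339.3 W m⁻².

339 W m⁻²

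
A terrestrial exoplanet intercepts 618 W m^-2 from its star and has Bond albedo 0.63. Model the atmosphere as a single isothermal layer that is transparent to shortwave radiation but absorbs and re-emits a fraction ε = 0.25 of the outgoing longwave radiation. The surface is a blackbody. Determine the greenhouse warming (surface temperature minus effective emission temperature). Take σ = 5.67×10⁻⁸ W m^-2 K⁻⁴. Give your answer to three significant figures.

At the top of the atmosphere, σT_e⁴ = S(1−α)/4 = 57.16 W m^-2, giving T_e = 178.2 K.
Surface balance with a leaky layer gives σT_s⁴ = σT_e⁴·2/(2−ε), so T_s = T_e·[2/(2−0.25)]^(1/4) = 184.2 K.
Greenhouse warming: T_s − T_e = 6.049 K.

6.05 K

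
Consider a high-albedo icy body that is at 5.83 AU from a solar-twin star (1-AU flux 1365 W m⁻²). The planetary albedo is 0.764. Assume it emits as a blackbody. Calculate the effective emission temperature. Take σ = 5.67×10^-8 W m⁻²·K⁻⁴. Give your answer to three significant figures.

80.4 K

By the inverse-square law, S = 1365/5.83² = 40.16 W m⁻².
Averaging over the sphere, the absorbed flux is S(1−α)/4 = 2.369 W m⁻².
Set σT⁴ = 2.369 → T = (2.369/σ)^(1/4) = 80.40 K.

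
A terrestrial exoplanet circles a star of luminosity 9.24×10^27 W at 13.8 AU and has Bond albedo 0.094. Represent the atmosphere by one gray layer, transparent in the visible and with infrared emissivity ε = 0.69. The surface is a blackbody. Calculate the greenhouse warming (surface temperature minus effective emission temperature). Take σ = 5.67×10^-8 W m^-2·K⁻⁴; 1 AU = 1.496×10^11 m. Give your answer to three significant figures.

Orbital distance: d = 13.8 AU = 2.064×10^12 m.
Flux at the orbit: S = L/(4πd²) = 9.24×10^27/(4π·(2.06×10^12)²) = 172.5 W m^-2.
At the top of the atmosphere, σT_e⁴ = S(1−α)/4 = 39.08 W m^-2, giving T_e = 162.0 K.
The surface balance (absorbed SW + ε·downward IR = σT_s⁴) with T_a⁴ = T_s⁴/2 reduces to T_s = T_e·[2/(2−ε)]^¼ = 180.1 K.
T_s − T_e = 180.1 − 162.0 = 18.08 K.

18.1 K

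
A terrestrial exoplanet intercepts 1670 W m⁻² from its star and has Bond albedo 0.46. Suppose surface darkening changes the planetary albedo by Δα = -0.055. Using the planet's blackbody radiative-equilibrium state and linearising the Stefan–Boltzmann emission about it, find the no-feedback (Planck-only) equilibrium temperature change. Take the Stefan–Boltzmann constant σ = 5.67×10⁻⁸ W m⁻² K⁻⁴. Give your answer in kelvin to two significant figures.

6.4 K

The baseline emission temperature is T_e = 251.1 K.
TOA radiative forcing: ΔF = −S·Δα/4 = −1670·(-0.055)/4 = 22.96 W m⁻².
Linearising σT⁴ gives d(σT⁴)/dT = 4σT_e³ = 3.591 W m⁻² per K.
So ΔT₀ = 22.96/3.591 = 6.39 K.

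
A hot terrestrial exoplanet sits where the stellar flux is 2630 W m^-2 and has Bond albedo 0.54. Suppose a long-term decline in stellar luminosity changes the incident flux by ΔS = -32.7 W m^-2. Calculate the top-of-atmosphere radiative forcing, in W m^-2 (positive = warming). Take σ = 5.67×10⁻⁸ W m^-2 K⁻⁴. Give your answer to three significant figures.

-3.76 W m^-2

TOA radiative forcing: ΔF = (1−α)ΔS/4 = 0.46·(-32.7)/4 = -3.760 W m^-2.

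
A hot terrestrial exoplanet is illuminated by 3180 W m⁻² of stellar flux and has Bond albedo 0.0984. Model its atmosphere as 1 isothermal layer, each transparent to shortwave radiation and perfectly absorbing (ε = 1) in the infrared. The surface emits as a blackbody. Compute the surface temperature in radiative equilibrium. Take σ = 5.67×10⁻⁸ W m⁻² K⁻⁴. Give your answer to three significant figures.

The effective emission temperature is T_e = [S(1−α)/(4σ)]^¼ = 335.3 K.
For an N-layer opaque stack, T_s⁴ = (N+1)T_e⁴, hence T_s = (2)^(1/4)×335.3 K = 398.8 K.

399 kelvin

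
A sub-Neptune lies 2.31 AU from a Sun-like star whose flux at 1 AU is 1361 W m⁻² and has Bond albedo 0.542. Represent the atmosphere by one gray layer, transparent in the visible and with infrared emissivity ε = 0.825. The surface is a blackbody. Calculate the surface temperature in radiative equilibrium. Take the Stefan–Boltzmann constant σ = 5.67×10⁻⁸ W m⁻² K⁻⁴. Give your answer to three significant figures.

Irradiance scales as 1/d², so S = 1361 W m⁻² × (1/2.31)² = 255.1 W m⁻².
Effective emission temperature (TOA balance): σT_e⁴ = S(1−α)/4 = 29.20 W m⁻² → T_e = 150.6 K.
For a single slab of emissivity ε, T_s⁴ = 2T_e⁴/(2−ε); thus T_s = 150.6·(1.702)^(1/4) = 172.1 K.

172 K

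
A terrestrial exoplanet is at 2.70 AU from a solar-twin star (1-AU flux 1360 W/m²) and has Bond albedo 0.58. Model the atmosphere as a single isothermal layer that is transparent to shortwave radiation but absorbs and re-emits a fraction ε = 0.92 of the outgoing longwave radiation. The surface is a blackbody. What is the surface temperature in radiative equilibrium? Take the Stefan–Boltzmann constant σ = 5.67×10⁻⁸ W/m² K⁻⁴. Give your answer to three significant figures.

Flux at the orbit: S = 1360/(2.70)² = 186.6 W/m².
The planet radiates to space at T_e = [S(1−α)/(4σ)]^(1/4) = 136.3 K.
The surface balance (absorbed SW + ε·downward IR = σT_s⁴) with T_a⁴ = T_s⁴/2 reduces to T_s = T_e·[2/(2−ε)]^¼ = 159.0 K.

159 K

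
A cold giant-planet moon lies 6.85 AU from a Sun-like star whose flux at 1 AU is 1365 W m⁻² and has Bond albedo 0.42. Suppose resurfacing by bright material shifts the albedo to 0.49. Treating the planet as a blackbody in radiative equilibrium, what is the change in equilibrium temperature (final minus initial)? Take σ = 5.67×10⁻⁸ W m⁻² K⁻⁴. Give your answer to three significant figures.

Irradiance scales as 1/d², so S = 1365 W m⁻² × (1/6.85)² = 29.09 W m⁻².
With α = 0.42, T₁ = 92.87 K.
With α = 0.49, T₂ = 89.93 K.
Change: 89.93 − 92.87 = -2.939 K.

-2.94 K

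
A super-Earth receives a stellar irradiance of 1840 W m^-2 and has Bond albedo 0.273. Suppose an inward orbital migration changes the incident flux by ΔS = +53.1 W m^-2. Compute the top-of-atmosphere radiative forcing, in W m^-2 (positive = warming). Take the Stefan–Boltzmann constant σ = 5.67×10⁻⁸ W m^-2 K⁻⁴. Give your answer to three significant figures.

9.65 W m^-2

TOA radiative forcing: ΔF = (1−α)ΔS/4 = 0.727·(+53.1)/4 = 9.651 W m^-2.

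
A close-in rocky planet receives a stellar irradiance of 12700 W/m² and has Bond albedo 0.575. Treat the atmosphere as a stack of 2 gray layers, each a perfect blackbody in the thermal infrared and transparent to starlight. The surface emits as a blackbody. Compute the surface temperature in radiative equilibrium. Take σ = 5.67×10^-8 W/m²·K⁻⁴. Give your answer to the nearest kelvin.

OLR = S(1−α)/4 = 1349 W/m²; the top layer radiates at T_e = 392.8 K.
For an N-layer opaque stack, T_s⁴ = (N+1)T_e⁴, hence T_s = (3)^(1/4)×392.8 K = 516.9 K.

517 K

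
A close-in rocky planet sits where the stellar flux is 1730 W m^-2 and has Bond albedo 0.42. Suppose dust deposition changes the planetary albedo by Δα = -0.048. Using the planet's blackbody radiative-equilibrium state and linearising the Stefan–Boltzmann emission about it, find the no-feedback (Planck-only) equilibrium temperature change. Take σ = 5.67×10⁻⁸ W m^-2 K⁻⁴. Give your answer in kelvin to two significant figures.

Unperturbed T_e = [1730·(1−0.42)/(4σ)]^¼ = 257.9 K.
ΔF = −(S/4)Δα = −(1730/4)×(-0.048) = 20.76 W m^-2.
Linearising σT⁴ gives d(σT⁴)/dT = 4σT_e³ = 3.891 W m^-2 per K.
Hence the no-feedback warming is ΔF/(4σT_e³) = 5.34 K.

5.3 kelvin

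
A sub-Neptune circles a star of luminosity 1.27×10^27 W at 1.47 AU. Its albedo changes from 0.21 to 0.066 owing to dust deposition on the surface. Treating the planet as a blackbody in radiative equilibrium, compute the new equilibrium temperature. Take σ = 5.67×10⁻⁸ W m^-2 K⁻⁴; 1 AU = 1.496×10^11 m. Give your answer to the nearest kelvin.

d = 1.47 × 1.496×10^11 m = 2.199×10^11 m.
Flux at the orbit: S = L/(4πd²) = 1.27×10^27/(4π·(2.20×10^11)²) = 2090 W m^-2.
New equilibrium: T₂ = [(1−0.066)·2090/(4σ)]^(1/4) = 304.6 K.

305 kelvin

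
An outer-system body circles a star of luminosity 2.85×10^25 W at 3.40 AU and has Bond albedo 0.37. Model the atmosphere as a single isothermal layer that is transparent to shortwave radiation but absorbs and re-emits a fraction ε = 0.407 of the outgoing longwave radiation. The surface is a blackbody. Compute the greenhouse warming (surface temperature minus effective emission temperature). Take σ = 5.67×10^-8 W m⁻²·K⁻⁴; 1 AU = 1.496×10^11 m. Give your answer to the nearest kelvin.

d = 3.40 × 1.496×10^11 m = 5.086×10^11 m.
Spreading L over a sphere of radius d: S = 2.85×10^25/(4π·5.09×10^11²) = 8.766 W m⁻².
Effective emission temperature (TOA balance): σT_e⁴ = S(1−α)/4 = 1.381 W m⁻² → T_e = 70.25 K.
For a single slab of emissivity ε, T_s⁴ = 2T_e⁴/(2−ε); thus T_s = 70.25·(1.255)^(1/4) = 74.36 K.
Greenhouse warming: T_s − T_e = 4.112 K.

4 kelvin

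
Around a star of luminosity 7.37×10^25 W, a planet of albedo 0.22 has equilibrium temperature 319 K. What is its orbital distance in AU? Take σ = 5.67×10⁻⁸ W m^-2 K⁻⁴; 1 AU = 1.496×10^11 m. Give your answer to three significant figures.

0.295 AU

The flux needed for this T is 4σT⁴/(1−0.22) = 3011 W m^-2.
From L = 4πd²S, d = √(7.37×10^25/(4π·3011)) = 4.413×10^10 m = 0.2950 AU.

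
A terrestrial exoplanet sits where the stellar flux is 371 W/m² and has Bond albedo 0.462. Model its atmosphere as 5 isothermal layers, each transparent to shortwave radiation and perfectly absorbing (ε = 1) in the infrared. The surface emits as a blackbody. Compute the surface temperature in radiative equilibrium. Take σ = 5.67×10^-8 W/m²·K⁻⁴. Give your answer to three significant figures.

270 K

Top-of-atmosphere balance: σT_e⁴ = S(1−α)/4 = 49.90 W/m² → T_e = 172.2 K.
Layer-by-layer balance gives σT_s⁴ = (N+1)σT_e⁴, so T_s = 6^¼·172.2 = 269.6 K.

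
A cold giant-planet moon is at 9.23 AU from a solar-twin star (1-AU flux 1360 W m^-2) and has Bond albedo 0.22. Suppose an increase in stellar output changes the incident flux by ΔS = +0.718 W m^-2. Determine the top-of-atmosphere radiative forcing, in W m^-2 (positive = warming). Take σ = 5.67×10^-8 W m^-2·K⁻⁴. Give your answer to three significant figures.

0.140 W m^-2

By the inverse-square law, S = 1360/9.23² = 15.96 W m^-2.
ΔF = Δ[S(1−α)]/4 = (1−0.22)·+0.718/4 = 0.1400 W m^-2.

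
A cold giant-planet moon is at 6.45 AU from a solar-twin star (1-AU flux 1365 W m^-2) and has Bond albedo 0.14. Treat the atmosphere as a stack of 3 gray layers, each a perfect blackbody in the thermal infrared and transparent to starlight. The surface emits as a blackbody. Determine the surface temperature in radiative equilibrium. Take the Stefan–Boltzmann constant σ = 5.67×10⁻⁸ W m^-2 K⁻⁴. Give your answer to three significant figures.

149 K

Irradiance scales as 1/d², so S = 1365 W m^-2 × (1/6.45)² = 32.81 W m^-2.
Top-of-atmosphere balance: σT_e⁴ = S(1−α)/4 = 7.054 W m^-2 → T_e = 105.6 K.
With N = 3 opaque layers, T_s = (N+1)^(1/4)·T_e = 4^(1/4)·105.6 = 149.4 K.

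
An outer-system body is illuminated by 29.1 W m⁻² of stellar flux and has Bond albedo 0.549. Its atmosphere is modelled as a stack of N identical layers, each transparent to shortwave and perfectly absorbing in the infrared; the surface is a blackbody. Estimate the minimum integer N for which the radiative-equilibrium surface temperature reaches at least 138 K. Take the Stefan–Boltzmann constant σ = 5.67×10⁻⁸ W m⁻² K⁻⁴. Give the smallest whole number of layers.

The effective emission temperature is T_e = [S(1−α)/(4σ)]^¼ = 87.22 K.
Need (N+1)T_e⁴ ≥ T_s⁴, i.e. N+1 ≥ (138/87.22)⁴ = 6.267.
Rounding up, N = 6.

6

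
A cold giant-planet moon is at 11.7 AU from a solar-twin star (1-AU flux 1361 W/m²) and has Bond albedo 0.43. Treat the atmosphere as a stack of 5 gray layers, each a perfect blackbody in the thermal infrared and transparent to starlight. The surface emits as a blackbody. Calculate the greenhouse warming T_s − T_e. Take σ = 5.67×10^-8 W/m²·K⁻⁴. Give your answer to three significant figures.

40.0 K

By the inverse-square law, S = 1361/11.7² = 9.942 W/m².
The effective emission temperature is T_e = [S(1−α)/(4σ)]^¼ = 70.70 K.
T_s = (N+1)^(1/4)·T_e = 110.7 K.
So the greenhouse effect raises the surface by 110.7 − 70.70 = 39.95 K.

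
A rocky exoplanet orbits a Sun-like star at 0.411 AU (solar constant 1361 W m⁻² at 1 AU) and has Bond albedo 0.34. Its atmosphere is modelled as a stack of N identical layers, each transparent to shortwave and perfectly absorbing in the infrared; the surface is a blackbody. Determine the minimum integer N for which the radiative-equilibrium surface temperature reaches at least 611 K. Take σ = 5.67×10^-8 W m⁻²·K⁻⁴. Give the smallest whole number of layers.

By the inverse-square law, S = 1361/0.411² = 8057 W m⁻².
Top-of-atmosphere balance: σT_e⁴ = S(1−α)/4 = 1329 W m⁻² → T_e = 391.3 K.
T_s = (N+1)^(1/4)·T_e ≥ 611 K requires N+1 ≥ (T_s/T_e)⁴ = (611/391.3)⁴ = 5.944.
The minimum whole number is N = 5.

5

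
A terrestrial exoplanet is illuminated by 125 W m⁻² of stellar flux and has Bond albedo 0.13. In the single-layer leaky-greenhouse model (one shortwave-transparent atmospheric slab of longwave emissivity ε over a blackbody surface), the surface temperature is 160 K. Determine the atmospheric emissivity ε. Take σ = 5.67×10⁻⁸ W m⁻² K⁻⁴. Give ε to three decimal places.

0.537

First, T_e = [125.0·(1−0.13)/(4σ)]^(1/4) = 148.0 K.
T_s⁴ = T_e⁴·2/(2−ε) → ε = 2 − 2(T_e/T_s)⁴ = 2 − 2·(148.0/160)⁴ = 0.5367.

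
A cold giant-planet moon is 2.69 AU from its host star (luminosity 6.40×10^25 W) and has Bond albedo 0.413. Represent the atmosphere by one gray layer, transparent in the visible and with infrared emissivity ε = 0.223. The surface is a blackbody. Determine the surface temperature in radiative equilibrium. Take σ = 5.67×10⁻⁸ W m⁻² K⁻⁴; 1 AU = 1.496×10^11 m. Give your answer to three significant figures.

Orbital distance: d = 2.69 AU = 4.024×10^11 m.
Flux at the orbit: S = L/(4πd²) = 6.40×10^25/(4π·(4.02×10^11)²) = 31.45 W m⁻².
Effective emission temperature (TOA balance): σT_e⁴ = S(1−α)/4 = 4.615 W m⁻² → T_e = 94.98 K.
For a single slab of emissivity ε, T_s⁴ = 2T_e⁴/(2−ε); thus T_s = 94.98·(1.125)^(1/4) = 97.83 K.

97.8 K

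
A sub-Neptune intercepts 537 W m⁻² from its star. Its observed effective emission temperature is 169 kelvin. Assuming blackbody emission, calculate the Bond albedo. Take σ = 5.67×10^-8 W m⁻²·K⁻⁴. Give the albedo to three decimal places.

From σT⁴ = S(1−α)/4 we invert for α: 1−α = 4σT⁴/S.
4σT⁴ = 4·5.67×10⁻⁸·(169)⁴ = 185.0 W m⁻².
Hence α = 1 − 185.0/537.0 = 0.6555.

0.655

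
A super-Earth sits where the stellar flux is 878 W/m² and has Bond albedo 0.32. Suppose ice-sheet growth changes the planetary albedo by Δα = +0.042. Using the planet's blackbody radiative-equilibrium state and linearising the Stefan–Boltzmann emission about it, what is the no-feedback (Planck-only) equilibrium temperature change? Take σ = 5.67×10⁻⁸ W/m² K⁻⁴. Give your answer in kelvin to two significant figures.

-3.5 K

Reference equilibrium: T_e = [S(1−α)/(4σ)]^(1/4) = 226.5 K.
ΔF = −(S/4)Δα = −(878.0/4)×(+0.042) = -9.219 W/m².
The Planck feedback parameter is 4σT_e³ = 2.636 W/m²/K.
ΔT₀ = ΔF/λ_P = -9.219/2.636 = -3.50 K.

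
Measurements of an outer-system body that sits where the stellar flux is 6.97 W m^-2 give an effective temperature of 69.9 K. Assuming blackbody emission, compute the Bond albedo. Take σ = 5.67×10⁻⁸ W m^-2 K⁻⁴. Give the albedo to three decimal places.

Energy balance: S(1−α)/4 = σT⁴, so 1−α = 4σT⁴/S.
4σT⁴ = 4·5.67×10⁻⁸·(69.9)⁴ = 5.414 W m^-2.
1−α = 5.414/6.970 = 0.7768, so α = 0.2232.

0.223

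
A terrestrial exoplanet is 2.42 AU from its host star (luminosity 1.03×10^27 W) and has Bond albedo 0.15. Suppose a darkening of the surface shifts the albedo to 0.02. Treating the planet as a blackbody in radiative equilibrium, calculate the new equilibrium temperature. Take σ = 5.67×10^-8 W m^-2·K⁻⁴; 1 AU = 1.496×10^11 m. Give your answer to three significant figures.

Orbital distance: d = 2.42 AU = 3.620×10^11 m.
Flux at the orbit: S = L/(4πd²) = 1.03×10^27/(4π·(3.62×10^11)²) = 625.4 W m^-2.
With the new albedo, S(1−α₂)/4 = 153.2 W m^-2, so T₂ = 228.0 K.

228 K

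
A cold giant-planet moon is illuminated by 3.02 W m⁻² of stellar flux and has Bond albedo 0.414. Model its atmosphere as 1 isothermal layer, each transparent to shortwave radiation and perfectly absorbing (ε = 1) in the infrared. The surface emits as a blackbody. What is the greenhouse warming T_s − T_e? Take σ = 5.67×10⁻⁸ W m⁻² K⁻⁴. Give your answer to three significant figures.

10.0 kelvin

OLR = S(1−α)/4 = 0.4424 W m⁻²; the top layer radiates at T_e = 52.85 K.
T_s = (N+1)^(1/4)·T_e = 62.85 K.
Warming: T_s − T_e = 10.00 K.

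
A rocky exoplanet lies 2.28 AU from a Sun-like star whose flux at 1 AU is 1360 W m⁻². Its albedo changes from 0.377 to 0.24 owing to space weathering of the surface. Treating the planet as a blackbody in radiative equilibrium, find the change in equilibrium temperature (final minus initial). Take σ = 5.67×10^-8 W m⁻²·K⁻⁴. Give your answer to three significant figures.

8.34 kelvin

By the inverse-square law, S = 1360/2.28² = 261.6 W m⁻².
Initial: T₁ = [S(1−0.377)/(4σ)]^(1/4) = 163.7 K.
After:  T₂ = [261.6·0.76/(4σ)]^(1/4) = 172.1 K.
Change: 172.1 − 163.7 = 8.342 K.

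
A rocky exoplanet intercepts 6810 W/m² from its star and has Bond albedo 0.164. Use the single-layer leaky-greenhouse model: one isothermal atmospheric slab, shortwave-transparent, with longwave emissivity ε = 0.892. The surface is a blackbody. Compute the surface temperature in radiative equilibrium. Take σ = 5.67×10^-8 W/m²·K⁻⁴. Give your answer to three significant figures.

At the top of the atmosphere, σT_e⁴ = S(1−α)/4 = 1423 W/m², giving T_e = 398.0 K.
For a single slab of emissivity ε, T_s⁴ = 2T_e⁴/(2−ε); thus T_s = 398.0·(1.805)^(1/4) = 461.4 K.

461 kelvin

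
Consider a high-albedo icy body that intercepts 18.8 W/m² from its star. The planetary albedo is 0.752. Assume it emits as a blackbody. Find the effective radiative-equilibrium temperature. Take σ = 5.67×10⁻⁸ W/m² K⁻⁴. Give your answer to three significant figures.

67.3 K

Absorbed flux (global mean): S(1−α)/4 = 18.80·0.248/4 = 1.166 W/m².
Balancing against σT⁴: T = (1.166/5.67×10⁻⁸)^(1/4) = 67.34 K.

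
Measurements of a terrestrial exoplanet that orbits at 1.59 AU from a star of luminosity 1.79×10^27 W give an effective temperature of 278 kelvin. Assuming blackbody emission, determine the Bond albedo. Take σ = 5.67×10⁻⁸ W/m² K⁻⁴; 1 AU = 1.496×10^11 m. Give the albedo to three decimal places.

d = 1.59 × 1.496×10^11 m = 2.379×10^11 m.
Spreading L over a sphere of radius d: S = 1.79×10^27/(4π·2.38×10^11²) = 2518 W/m².
From σT⁴ = S(1−α)/4 we invert for α: 1−α = 4σT⁴/S.
4σT⁴ = 4·5.67×10⁻⁸·(278)⁴ = 1355 W/m².
1−α = 1355/2518 = 0.5381, so α = 0.4619.

0.462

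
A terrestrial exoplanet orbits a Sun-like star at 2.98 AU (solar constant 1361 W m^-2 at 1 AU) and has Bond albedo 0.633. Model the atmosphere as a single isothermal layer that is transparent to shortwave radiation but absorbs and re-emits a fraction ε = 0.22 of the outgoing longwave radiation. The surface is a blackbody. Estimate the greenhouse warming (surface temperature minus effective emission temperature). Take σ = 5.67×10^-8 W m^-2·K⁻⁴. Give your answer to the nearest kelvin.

4 K

Flux at the orbit: S = 1361/(2.98)² = 153.3 W m^-2.
Effective emission temperature (TOA balance): σT_e⁴ = S(1−α)/4 = 14.06 W m^-2 → T_e = 125.5 K.
For a single slab of emissivity ε, T_s⁴ = 2T_e⁴/(2−ε); thus T_s = 125.5·(1.124)^(1/4) = 129.2 K.
T_s − T_e = 129.2 − 125.5 = 3.710 K.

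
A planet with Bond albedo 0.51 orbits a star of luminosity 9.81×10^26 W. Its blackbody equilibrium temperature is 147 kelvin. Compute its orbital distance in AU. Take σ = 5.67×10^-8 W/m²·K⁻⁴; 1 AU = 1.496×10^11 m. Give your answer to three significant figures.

4.02 AU

Required flux: S = 4σT⁴/(1−α) = 216.1 W/m².
S = L/(4πd²) → d = √(L/4πS) = √(9.81×10^26/(4π·216.1)) = 6.010×10^11 m = 4.017 AU.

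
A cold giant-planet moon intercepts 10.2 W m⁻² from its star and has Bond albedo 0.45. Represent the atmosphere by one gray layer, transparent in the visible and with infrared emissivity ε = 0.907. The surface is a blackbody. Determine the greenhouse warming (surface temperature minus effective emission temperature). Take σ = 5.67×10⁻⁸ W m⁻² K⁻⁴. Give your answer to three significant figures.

The planet radiates to space at T_e = [S(1−α)/(4σ)]^(1/4) = 70.52 K.
Surface balance with a leaky layer gives σT_s⁴ = σT_e⁴·2/(2−ε), so T_s = T_e·[2/(2−0.907)]^(1/4) = 82.02 K.
T_s − T_e = 82.02 − 70.52 = 11.50 K.

11.5 kelvin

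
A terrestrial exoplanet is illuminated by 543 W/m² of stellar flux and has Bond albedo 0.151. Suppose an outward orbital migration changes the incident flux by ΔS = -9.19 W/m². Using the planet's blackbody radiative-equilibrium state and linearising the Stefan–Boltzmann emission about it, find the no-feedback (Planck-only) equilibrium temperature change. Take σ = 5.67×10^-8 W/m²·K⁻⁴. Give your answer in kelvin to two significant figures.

-0.90 K

The baseline emission temperature is T_e = 212.3 K.
TOA radiative forcing: ΔF = (1−α)ΔS/4 = 0.849·(-9.19)/4 = -1.951 W/m².
The Planck feedback parameter is 4σT_e³ = 2.171 W/m²/K.
ΔT₀ = ΔF/λ_P = -1.951/2.171 = -0.898 K.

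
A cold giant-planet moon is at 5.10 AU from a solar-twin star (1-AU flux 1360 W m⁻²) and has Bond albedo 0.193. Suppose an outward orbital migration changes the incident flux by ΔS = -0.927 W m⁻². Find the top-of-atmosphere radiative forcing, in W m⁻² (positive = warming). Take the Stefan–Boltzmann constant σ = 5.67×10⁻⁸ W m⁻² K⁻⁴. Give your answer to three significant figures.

-0.187 W m⁻²

Irradiance scales as 1/d², so S = 1360 W m⁻² × (1/5.10)² = 52.29 W m⁻².
Only a fraction (1−α) is absorbed and it's spread over 4πR², so ΔF = (1−α)ΔS/4 = -0.1870 W m⁻².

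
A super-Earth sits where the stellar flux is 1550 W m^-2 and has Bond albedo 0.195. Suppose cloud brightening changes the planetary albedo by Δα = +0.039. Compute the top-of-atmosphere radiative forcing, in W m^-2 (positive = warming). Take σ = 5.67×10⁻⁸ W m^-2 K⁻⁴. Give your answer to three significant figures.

TOA radiative forcing: ΔF = −S·Δα/4 = −1550·(+0.039)/4 = -15.11 W m^-2.

-15.1 W m^-2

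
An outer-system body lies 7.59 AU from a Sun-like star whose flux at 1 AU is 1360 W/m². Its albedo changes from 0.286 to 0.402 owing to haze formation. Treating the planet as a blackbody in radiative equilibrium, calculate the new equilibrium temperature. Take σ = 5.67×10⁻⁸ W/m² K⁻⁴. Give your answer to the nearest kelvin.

89 kelvin

By the inverse-square law, S = 1360/7.59² = 23.61 W/m².
T₂ = [S(1−α₂)/(4σ)]^(1/4) = [23.61·0.598/(4σ)]^(1/4) = 88.82 K.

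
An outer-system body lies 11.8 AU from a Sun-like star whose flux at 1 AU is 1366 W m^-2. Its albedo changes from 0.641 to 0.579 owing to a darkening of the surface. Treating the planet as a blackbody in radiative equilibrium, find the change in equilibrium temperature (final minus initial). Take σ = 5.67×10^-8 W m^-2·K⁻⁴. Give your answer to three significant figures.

Flux at the orbit: S = 1366/(11.8)² = 9.810 W m^-2.
Before: T₁ = [9.810·0.359/(4σ)]^(1/4) = 62.77 K.
Final:   T₂ = [S(1−0.579)/(4σ)]^(1/4) = 65.33 K.
Change: 65.33 − 62.77 = 2.551 K.

2.55 K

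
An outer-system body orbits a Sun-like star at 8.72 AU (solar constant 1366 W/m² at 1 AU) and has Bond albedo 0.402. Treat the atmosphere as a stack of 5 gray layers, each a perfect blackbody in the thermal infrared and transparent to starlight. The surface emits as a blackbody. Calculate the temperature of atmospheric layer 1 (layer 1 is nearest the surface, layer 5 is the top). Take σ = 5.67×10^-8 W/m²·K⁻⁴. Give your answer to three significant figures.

Flux at the orbit: S = 1366/(8.72)² = 17.96 W/m².
The effective emission temperature is T_e = [S(1−α)/(4σ)]^¼ = 82.96 K.
In the N-layer model, layer k (counted from the surface) has T_k = (N+1−k)^(1/4)·T_e.
With k = 1: T_1 = (5+1−1)^¼·82.96 K = 124.1 K.

124 K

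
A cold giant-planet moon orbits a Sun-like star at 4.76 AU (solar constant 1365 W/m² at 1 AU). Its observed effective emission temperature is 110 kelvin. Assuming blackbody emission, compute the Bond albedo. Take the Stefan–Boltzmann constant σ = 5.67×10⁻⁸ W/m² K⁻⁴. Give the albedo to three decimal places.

Irradiance scales as 1/d², so S = 1365 W/m² × (1/4.76)² = 60.24 W/m².
From σT⁴ = S(1−α)/4 we invert for α: 1−α = 4σT⁴/S.
σT⁴ = 8.301 W/m², so 4σT⁴ = 33.21 W/m².
1−α = 33.21/60.24 = 0.5512, so α = 0.4488.

0.449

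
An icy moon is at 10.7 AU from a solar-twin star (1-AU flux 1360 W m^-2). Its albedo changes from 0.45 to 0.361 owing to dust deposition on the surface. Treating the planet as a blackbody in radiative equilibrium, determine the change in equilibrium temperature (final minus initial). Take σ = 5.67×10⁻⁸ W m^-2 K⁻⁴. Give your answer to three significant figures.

Flux at the orbit: S = 1360/(10.7)² = 11.88 W m^-2.
With α = 0.45, T₁ = 73.26 K.
Final:   T₂ = [S(1−0.361)/(4σ)]^(1/4) = 76.06 K.
ΔT = T₂ − T₁ = 2.799 K.

2.80 K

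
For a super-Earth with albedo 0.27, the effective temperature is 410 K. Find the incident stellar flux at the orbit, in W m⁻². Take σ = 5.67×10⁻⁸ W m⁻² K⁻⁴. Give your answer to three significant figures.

8780 W m⁻²

From S(1−α)/4 = σT⁴: S = 4σT⁴/(1−α).
σT⁴ = 5.67×10⁻⁸·(410)⁴ = 1602 W m⁻².
S = 4·1602/0.73 = 8779 W m⁻².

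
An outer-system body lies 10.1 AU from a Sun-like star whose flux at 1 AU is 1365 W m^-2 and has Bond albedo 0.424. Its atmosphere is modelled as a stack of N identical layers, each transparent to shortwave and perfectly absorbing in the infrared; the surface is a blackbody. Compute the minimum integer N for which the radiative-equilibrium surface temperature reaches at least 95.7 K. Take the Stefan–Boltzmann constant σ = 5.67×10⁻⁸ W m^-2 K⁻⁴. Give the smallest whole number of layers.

By the inverse-square law, S = 1365/10.1² = 13.38 W m^-2.
Top-of-atmosphere balance: σT_e⁴ = S(1−α)/4 = 1.927 W m^-2 → T_e = 76.35 K.
Since T_s⁴ = (N+1)T_e⁴, we need N ≥ (T_s/T_e)⁴ − 1 = 1.468.
Rounding up, N = 2.

2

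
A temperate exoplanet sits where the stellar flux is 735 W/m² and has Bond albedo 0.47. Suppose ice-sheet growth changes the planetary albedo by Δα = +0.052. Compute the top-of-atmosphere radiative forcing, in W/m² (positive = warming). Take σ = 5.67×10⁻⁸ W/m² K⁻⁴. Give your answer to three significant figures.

TOA radiative forcing: ΔF = −S·Δα/4 = −735.0·(+0.052)/4 = -9.555 W/m².

-9.55 W/m²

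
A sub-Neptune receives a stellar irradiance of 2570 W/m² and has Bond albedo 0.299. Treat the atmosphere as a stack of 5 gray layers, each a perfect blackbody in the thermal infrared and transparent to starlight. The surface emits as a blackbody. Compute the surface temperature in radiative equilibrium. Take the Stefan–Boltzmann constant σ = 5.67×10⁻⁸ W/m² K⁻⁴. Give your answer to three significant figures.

467 K

The effective emission temperature is T_e = [S(1−α)/(4σ)]^¼ = 298.5 K.
For an N-layer opaque stack, T_s⁴ = (N+1)T_e⁴, hence T_s = (6)^(1/4)×298.5 K = 467.2 K.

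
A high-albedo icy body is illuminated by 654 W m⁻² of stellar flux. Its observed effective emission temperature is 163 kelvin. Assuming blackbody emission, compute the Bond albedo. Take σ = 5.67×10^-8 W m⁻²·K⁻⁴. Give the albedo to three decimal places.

Rearranging the radiative balance, α = 1 − 4σT⁴/S.
σT⁴ = 40.03 W m⁻², so 4σT⁴ = 160.1 W m⁻².
1−α = 160.1/654.0 = 0.2448, so α = 0.7552.

0.755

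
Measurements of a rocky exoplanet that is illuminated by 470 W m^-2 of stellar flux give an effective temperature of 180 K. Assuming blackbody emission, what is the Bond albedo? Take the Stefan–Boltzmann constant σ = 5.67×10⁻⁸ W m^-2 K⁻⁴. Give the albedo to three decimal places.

Energy balance: S(1−α)/4 = σT⁴, so 1−α = 4σT⁴/S.
4σT⁴ = 4·5.67×10⁻⁸·(180)⁴ = 238.1 W m^-2.
1−α = 238.1/470.0 = 0.5066, so α = 0.4934.

0.493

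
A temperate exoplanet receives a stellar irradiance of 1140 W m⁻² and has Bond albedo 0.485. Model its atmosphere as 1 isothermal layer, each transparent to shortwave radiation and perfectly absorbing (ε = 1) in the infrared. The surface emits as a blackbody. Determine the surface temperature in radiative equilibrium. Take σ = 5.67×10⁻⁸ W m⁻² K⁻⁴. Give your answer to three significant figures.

OLR = S(1−α)/4 = 146.8 W m⁻²; the top layer radiates at T_e = 225.6 K.
For an N-layer opaque stack, T_s⁴ = (N+1)T_e⁴, hence T_s = (2)^(1/4)×225.6 K = 268.2 K.

268 K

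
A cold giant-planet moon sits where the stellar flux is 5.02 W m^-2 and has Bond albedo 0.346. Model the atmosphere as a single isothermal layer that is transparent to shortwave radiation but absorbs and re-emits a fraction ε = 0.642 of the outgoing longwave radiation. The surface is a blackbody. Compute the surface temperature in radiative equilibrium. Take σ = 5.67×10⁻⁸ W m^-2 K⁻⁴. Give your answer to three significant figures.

At the top of the atmosphere, σT_e⁴ = S(1−α)/4 = 0.8208 W m^-2, giving T_e = 61.68 K.
The surface balance (absorbed SW + ε·downward IR = σT_s⁴) with T_a⁴ = T_s⁴/2 reduces to T_s = T_e·[2/(2−ε)]^¼ = 67.95 K.

68.0 K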